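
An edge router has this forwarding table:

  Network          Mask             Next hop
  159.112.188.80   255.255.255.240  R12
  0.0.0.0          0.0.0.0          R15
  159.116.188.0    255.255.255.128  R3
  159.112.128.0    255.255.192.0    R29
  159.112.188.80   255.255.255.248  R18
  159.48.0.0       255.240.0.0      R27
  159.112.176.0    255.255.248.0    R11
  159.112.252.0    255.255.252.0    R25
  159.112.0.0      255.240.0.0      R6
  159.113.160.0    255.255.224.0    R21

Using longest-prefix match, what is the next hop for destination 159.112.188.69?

Routes whose prefix contains 159.112.188.69:
  0.0.0.0/0 (default, matches everything) -> R15
  159.112.0.0/12 (159.112.0.0 - 159.127.255.255) -> R6
  159.112.128.0/18 (159.112.128.0 - 159.112.191.255) -> R29
More-specific entries that do NOT match:
  159.112.188.80/29 (159.112.188.80 - 159.112.188.87) does not contain 159.112.188.69
  159.112.188.80/28 (159.112.188.80 - 159.112.188.95) does not contain 159.112.188.69
  159.116.188.0/25 (159.116.188.0 - 159.116.188.127) does not contain 159.112.188.69
  159.112.252.0/22 (159.112.252.0 - 159.112.255.255) does not contain 159.112.188.69
  159.112.176.0/21 (159.112.176.0 - 159.112.183.255) does not contain 159.112.188.69
  159.113.160.0/19 (159.113.160.0 - 159.113.191.255) does not contain 159.112.188.69
Longest matching prefix is /18 -> next hop R29.

R29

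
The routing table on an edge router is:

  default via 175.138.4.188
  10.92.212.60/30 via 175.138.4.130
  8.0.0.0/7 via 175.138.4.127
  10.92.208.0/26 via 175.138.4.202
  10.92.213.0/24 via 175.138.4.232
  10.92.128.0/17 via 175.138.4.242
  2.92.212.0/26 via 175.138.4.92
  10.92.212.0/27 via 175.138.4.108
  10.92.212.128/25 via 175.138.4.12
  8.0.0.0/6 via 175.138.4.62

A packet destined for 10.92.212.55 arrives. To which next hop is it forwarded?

175.138.4.242

Routes whose prefix contains 10.92.212.55:
  0.0.0.0/0 (default, matches everything) -> 175.138.4.188
  8.0.0.0/6 (8.0.0.0 - 11.255.255.255) -> 175.138.4.62
  10.92.128.0/17 (10.92.128.0 - 10.92.255.255) -> 175.138.4.242
More-specific entries that do NOT match:
  10.92.212.60/30 (10.92.212.60 - 10.92.212.63) does not contain 10.92.212.55
  10.92.212.0/27 (10.92.212.0 - 10.92.212.31) does not contain 10.92.212.55
  10.92.208.0/26 (10.92.208.0 - 10.92.208.63) does not contain 10.92.212.55
  2.92.212.0/26 (2.92.212.0 - 2.92.212.63) does not contain 10.92.212.55
  10.92.212.128/25 (10.92.212.128 - 10.92.212.255) does not contain 10.92.212.55
  10.92.213.0/24 (10.92.213.0 - 10.92.213.255) does not contain 10.92.212.55
Longest matching prefix is /17 -> next hop 175.138.4.242.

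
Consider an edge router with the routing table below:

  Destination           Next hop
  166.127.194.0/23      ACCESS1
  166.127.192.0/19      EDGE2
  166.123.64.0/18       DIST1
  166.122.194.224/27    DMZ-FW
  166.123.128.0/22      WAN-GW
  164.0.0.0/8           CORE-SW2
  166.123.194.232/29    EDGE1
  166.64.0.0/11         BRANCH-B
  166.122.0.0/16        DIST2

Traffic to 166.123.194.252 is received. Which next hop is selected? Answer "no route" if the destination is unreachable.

No entry's prefix contains 166.123.194.252; there is no default route.

no route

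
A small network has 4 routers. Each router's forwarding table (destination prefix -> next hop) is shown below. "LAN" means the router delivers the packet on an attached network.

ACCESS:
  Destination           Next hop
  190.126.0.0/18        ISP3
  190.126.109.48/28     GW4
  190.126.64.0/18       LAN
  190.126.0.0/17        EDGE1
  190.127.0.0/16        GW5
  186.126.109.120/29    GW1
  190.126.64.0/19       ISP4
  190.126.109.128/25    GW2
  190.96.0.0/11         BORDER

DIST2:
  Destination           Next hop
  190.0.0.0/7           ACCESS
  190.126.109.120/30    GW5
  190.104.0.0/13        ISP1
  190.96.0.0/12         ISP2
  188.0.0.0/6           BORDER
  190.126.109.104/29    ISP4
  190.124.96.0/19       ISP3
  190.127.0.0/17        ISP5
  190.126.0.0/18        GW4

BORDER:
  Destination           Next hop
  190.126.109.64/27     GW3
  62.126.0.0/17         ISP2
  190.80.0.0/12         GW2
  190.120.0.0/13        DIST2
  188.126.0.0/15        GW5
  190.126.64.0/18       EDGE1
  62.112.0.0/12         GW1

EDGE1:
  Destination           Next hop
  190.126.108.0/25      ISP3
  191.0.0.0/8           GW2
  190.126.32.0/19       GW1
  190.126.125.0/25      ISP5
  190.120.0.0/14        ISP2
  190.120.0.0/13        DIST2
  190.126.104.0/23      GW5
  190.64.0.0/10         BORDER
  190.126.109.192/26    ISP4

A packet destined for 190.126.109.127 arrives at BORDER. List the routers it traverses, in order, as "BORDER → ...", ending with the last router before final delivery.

BORDER → EDGE1 → DIST2 → ACCESS

At BORDER: longest match for 190.126.109.127 is 190.126.64.0/18 -> EDGE1
At EDGE1: longest match for 190.126.109.127 is 190.120.0.0/13 -> DIST2
At DIST2: longest match for 190.126.109.127 is 190.0.0.0/7 -> ACCESS
At ACCESS: longest match for 190.126.109.127 is 190.126.64.0/18 -> LAN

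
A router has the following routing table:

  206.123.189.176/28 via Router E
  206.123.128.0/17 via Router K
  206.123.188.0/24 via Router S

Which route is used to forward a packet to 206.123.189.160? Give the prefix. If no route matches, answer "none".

Entries matching 206.123.189.160:
  206.123.128.0/17 (206.123.128.0 - 206.123.255.255)
Most specific is 206.123.128.0/17.

206.123.128.0/17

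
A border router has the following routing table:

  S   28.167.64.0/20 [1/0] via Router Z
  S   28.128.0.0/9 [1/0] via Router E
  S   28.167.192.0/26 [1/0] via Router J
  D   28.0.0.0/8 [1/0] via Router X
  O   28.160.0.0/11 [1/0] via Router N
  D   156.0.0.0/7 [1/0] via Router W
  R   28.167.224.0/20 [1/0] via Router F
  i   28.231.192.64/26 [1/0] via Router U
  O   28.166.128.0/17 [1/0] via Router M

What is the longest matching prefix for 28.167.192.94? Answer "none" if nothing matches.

Entries matching 28.167.192.94:
  28.0.0.0/8 (28.0.0.0 - 28.255.255.255)
  28.128.0.0/9 (28.128.0.0 - 28.255.255.255)
  28.160.0.0/11 (28.160.0.0 - 28.191.255.255)
Most specific is 28.160.0.0/11.

28.160.0.0/11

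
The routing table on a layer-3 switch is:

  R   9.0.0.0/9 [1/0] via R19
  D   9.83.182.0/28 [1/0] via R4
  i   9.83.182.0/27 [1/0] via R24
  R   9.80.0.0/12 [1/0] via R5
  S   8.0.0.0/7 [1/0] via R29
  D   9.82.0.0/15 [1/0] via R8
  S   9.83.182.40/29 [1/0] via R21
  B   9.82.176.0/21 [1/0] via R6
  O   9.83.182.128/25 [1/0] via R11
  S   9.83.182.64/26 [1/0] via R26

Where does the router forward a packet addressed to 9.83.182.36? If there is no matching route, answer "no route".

R8

Routes whose prefix contains 9.83.182.36:
  8.0.0.0/7 (8.0.0.0 - 9.255.255.255) -> R29
  9.0.0.0/9 (9.0.0.0 - 9.127.255.255) -> R19
  9.80.0.0/12 (9.80.0.0 - 9.95.255.255) -> R5
  9.82.0.0/15 (9.82.0.0 - 9.83.255.255) -> R8
More-specific entries that do NOT match:
  9.83.182.40/29 (9.83.182.40 - 9.83.182.47) does not contain 9.83.182.36
  9.83.182.0/28 (9.83.182.0 - 9.83.182.15) does not contain 9.83.182.36
  9.83.182.0/27 (9.83.182.0 - 9.83.182.31) does not contain 9.83.182.36
  9.83.182.64/26 (9.83.182.64 - 9.83.182.127) does not contain 9.83.182.36
  9.83.182.128/25 (9.83.182.128 - 9.83.182.255) does not contain 9.83.182.36
  9.82.176.0/21 (9.82.176.0 - 9.82.183.255) does not contain 9.83.182.36
Longest matching prefix is /15 -> next hop R8.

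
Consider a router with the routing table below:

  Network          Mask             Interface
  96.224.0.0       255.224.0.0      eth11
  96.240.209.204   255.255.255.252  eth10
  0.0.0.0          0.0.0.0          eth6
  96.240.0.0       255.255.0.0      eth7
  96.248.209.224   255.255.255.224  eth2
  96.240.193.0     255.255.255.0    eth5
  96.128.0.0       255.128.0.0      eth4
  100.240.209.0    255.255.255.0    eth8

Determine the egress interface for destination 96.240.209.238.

Routes whose prefix contains 96.240.209.238:
  0.0.0.0/0 (default, matches everything) -> eth6
  96.128.0.0/9 (96.128.0.0 - 96.255.255.255) -> eth4
  96.224.0.0/11 (96.224.0.0 - 96.255.255.255) -> eth11
  96.240.0.0/16 (96.240.0.0 - 96.240.255.255) -> eth7
More-specific entries that do NOT match:
  96.240.209.204/30 (96.240.209.204 - 96.240.209.207) does not contain 96.240.209.238
  96.248.209.224/27 (96.248.209.224 - 96.248.209.255) does not contain 96.240.209.238
  96.240.193.0/24 (96.240.193.0 - 96.240.193.255) does not contain 96.240.209.238
  100.240.209.0/24 (100.240.209.0 - 100.240.209.255) does not contain 96.240.209.238
Longest matching prefix is /16 -> interface eth7.

eth7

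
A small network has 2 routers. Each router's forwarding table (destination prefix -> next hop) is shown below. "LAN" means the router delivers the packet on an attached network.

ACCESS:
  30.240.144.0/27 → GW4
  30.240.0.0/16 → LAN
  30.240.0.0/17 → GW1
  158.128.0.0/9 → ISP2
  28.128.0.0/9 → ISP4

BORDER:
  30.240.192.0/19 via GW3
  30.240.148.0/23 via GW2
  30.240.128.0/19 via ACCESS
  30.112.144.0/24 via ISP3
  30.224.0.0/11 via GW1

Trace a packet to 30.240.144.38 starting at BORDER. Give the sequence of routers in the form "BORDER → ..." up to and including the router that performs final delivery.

BORDER → ACCESS

At BORDER: longest match for 30.240.144.38 is 30.240.128.0/19 -> ACCESS
At ACCESS: longest match for 30.240.144.38 is 30.240.0.0/16 -> LAN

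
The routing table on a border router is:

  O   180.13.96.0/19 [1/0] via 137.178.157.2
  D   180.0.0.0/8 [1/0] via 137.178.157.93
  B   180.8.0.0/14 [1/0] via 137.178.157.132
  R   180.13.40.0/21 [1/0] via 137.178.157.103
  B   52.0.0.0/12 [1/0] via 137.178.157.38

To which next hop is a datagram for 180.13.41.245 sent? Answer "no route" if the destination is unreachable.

Routes whose prefix contains 180.13.41.245:
  180.0.0.0/8 (180.0.0.0 - 180.255.255.255) -> 137.178.157.93
  180.13.40.0/21 (180.13.40.0 - 180.13.47.255) -> 137.178.157.103
Longest matching prefix is /21 -> next hop 137.178.157.103.

137.178.157.103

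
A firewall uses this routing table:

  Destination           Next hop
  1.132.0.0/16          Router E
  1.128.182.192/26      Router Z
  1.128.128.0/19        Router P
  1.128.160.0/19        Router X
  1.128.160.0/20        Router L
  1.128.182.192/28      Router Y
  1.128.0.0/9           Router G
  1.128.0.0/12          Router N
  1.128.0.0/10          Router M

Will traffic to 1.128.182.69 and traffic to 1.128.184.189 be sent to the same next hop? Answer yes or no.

1.128.182.69: longest match 1.128.160.0/19 -> Router X
1.128.184.189: longest match 1.128.160.0/19 -> Router X

yes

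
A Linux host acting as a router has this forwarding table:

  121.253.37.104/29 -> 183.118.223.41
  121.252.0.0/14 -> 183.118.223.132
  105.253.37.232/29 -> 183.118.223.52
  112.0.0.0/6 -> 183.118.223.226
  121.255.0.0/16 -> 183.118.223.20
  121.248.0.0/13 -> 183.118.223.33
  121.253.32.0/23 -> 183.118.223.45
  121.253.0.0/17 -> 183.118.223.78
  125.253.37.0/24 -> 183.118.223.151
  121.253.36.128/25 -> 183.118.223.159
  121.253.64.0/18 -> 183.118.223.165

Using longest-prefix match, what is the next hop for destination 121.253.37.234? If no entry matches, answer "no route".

183.118.223.78

Routes whose prefix contains 121.253.37.234:
  121.248.0.0/13 (121.248.0.0 - 121.255.255.255) -> 183.118.223.33
  121.252.0.0/14 (121.252.0.0 - 121.255.255.255) -> 183.118.223.132
  121.253.0.0/17 (121.253.0.0 - 121.253.127.255) -> 183.118.223.78
More-specific entries that do NOT match:
  121.253.37.104/29 (121.253.37.104 - 121.253.37.111) does not contain 121.253.37.234
  105.253.37.232/29 (105.253.37.232 - 105.253.37.239) does not contain 121.253.37.234
  121.253.36.128/25 (121.253.36.128 - 121.253.36.255) does not contain 121.253.37.234
  125.253.37.0/24 (125.253.37.0 - 125.253.37.255) does not contain 121.253.37.234
  121.253.32.0/23 (121.253.32.0 - 121.253.33.255) does not contain 121.253.37.234
  121.253.64.0/18 (121.253.64.0 - 121.253.127.255) does not contain 121.253.37.234
Longest matching prefix is /17 -> next hop 183.118.223.78.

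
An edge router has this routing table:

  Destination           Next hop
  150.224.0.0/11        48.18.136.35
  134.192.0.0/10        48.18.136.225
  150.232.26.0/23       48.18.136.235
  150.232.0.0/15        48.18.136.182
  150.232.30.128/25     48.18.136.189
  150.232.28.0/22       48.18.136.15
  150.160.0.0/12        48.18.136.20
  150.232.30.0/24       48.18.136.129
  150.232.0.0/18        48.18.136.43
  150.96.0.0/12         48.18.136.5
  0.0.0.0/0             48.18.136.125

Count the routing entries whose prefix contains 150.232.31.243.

5

Prefixes containing 150.232.31.243:
  0.0.0.0/0 (default, matches everything)
  150.224.0.0/11 (150.224.0.0 - 150.255.255.255)
  150.232.0.0/15 (150.232.0.0 - 150.233.255.255)
  150.232.0.0/18 (150.232.0.0 - 150.232.63.255)
  150.232.28.0/22 (150.232.28.0 - 150.232.31.255)
Total matching entries: 5.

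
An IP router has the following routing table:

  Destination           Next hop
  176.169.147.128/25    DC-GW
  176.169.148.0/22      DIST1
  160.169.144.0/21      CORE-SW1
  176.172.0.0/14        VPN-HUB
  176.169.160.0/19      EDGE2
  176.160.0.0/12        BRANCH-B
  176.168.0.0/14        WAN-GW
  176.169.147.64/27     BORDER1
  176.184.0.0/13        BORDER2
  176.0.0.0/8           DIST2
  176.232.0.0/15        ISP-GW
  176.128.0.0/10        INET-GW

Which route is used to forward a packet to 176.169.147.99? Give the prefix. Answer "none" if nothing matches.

176.168.0.0/14

Entries matching 176.169.147.99:
  176.0.0.0/8 (176.0.0.0 - 176.255.255.255)
  176.128.0.0/10 (176.128.0.0 - 176.191.255.255)
  176.160.0.0/12 (176.160.0.0 - 176.175.255.255)
  176.168.0.0/14 (176.168.0.0 - 176.171.255.255)
Most specific is 176.168.0.0/14.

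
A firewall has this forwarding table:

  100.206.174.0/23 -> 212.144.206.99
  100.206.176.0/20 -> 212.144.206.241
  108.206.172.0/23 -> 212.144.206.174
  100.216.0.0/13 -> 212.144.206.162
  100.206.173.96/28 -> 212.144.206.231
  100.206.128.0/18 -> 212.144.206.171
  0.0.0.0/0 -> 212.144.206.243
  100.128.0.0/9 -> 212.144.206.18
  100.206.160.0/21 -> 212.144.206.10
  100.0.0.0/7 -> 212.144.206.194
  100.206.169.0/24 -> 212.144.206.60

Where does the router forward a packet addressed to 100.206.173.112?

Routes whose prefix contains 100.206.173.112:
  0.0.0.0/0 (default, matches everything) -> 212.144.206.243
  100.0.0.0/7 (100.0.0.0 - 101.255.255.255) -> 212.144.206.194
  100.128.0.0/9 (100.128.0.0 - 100.255.255.255) -> 212.144.206.18
  100.206.128.0/18 (100.206.128.0 - 100.206.191.255) -> 212.144.206.171
More-specific entries that do NOT match:
  100.206.173.96/28 (100.206.173.96 - 100.206.173.111) does not contain 100.206.173.112
  100.206.169.0/24 (100.206.169.0 - 100.206.169.255) does not contain 100.206.173.112
  100.206.174.0/23 (100.206.174.0 - 100.206.175.255) does not contain 100.206.173.112
  108.206.172.0/23 (108.206.172.0 - 108.206.173.255) does not contain 100.206.173.112
  100.206.160.0/21 (100.206.160.0 - 100.206.167.255) does not contain 100.206.173.112
  100.206.176.0/20 (100.206.176.0 - 100.206.191.255) does not contain 100.206.173.112
Longest matching prefix is /18 -> next hop 212.144.206.171.

212.144.206.171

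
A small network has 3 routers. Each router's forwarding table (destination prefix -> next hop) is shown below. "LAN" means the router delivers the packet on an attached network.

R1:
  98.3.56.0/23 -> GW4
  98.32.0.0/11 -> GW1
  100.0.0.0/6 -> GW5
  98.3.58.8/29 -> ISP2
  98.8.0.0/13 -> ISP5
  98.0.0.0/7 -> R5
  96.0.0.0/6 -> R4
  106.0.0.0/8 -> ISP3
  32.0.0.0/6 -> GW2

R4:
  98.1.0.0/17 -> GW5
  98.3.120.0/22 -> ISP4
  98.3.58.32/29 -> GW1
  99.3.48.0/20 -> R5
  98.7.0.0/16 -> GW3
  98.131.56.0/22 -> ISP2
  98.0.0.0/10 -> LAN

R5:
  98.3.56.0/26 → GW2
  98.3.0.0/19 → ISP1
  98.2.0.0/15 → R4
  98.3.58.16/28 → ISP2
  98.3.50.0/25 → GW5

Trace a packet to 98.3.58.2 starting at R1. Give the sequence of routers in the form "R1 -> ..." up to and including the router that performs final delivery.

R1 -> R5 -> R4

At R1: longest match for 98.3.58.2 is 98.0.0.0/7 -> R5
At R5: longest match for 98.3.58.2 is 98.2.0.0/15 -> R4
At R4: longest match for 98.3.58.2 is 98.0.0.0/10 -> LAN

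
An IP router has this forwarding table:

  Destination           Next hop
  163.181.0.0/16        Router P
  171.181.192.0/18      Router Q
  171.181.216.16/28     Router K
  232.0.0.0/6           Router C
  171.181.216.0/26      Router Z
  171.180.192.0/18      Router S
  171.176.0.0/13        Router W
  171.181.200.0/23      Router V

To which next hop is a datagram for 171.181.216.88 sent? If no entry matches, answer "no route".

Router Q

Routes whose prefix contains 171.181.216.88:
  171.176.0.0/13 (171.176.0.0 - 171.183.255.255) -> Router W
  171.181.192.0/18 (171.181.192.0 - 171.181.255.255) -> Router Q
More-specific entries that do NOT match:
  171.181.216.16/28 (171.181.216.16 - 171.181.216.31) does not contain 171.181.216.88
  171.181.216.0/26 (171.181.216.0 - 171.181.216.63) does not contain 171.181.216.88
  171.181.200.0/23 (171.181.200.0 - 171.181.201.255) does not contain 171.181.216.88
Longest matching prefix is /18 -> next hop Router Q.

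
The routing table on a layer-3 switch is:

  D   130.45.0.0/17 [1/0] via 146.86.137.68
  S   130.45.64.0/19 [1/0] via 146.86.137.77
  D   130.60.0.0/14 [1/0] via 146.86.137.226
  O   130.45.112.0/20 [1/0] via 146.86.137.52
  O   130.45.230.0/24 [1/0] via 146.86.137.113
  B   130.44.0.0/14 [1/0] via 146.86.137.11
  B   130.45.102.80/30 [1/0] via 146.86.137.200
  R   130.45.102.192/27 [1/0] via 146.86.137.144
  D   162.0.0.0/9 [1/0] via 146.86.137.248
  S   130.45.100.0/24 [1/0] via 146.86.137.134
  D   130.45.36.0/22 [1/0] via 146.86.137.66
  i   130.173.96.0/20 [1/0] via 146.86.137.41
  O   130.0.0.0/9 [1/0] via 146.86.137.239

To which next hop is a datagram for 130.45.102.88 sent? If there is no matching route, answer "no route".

146.86.137.68

Routes whose prefix contains 130.45.102.88:
  130.0.0.0/9 (130.0.0.0 - 130.127.255.255) -> 146.86.137.239
  130.44.0.0/14 (130.44.0.0 - 130.47.255.255) -> 146.86.137.11
  130.45.0.0/17 (130.45.0.0 - 130.45.127.255) -> 146.86.137.68
More-specific entries that do NOT match:
  130.45.102.80/30 (130.45.102.80 - 130.45.102.83) does not contain 130.45.102.88
  130.45.102.192/27 (130.45.102.192 - 130.45.102.223) does not contain 130.45.102.88
  130.45.230.0/24 (130.45.230.0 - 130.45.230.255) does not contain 130.45.102.88
  130.45.100.0/24 (130.45.100.0 - 130.45.100.255) does not contain 130.45.102.88
  130.45.36.0/22 (130.45.36.0 - 130.45.39.255) does not contain 130.45.102.88
  130.45.112.0/20 (130.45.112.0 - 130.45.127.255) does not contain 130.45.102.88
  130.173.96.0/20 (130.173.96.0 - 130.173.111.255) does not contain 130.45.102.88
  130.45.64.0/19 (130.45.64.0 - 130.45.95.255) does not contain 130.45.102.88
Longest matching prefix is /17 -> next hop 146.86.137.68.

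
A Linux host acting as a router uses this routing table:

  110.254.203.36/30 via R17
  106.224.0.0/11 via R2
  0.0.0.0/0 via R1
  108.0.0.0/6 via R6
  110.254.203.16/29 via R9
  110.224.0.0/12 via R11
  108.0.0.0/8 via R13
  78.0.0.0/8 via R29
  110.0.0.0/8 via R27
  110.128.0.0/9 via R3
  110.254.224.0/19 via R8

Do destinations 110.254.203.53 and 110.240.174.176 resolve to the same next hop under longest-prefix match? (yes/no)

yes

110.254.203.53: longest match 110.128.0.0/9 -> R3
110.240.174.176: longest match 110.128.0.0/9 -> R3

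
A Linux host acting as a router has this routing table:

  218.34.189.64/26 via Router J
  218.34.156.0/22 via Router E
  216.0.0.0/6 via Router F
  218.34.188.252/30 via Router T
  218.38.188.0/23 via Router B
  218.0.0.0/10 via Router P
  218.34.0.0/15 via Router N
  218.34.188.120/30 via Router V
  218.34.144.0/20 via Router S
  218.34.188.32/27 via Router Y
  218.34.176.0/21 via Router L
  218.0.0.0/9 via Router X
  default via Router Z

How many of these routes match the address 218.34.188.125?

Prefixes containing 218.34.188.125:
  0.0.0.0/0 (default, matches everything)
  216.0.0.0/6 (216.0.0.0 - 219.255.255.255)
  218.0.0.0/9 (218.0.0.0 - 218.127.255.255)
  218.0.0.0/10 (218.0.0.0 - 218.63.255.255)
  218.34.0.0/15 (218.34.0.0 - 218.35.255.255)
Total matching entries: 5.

5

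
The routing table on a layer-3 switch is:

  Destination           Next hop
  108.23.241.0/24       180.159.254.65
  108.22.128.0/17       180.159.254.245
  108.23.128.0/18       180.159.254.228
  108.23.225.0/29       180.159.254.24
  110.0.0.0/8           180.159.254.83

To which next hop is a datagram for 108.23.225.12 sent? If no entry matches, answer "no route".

no route

No entry's prefix contains 108.23.225.12; there is no default route.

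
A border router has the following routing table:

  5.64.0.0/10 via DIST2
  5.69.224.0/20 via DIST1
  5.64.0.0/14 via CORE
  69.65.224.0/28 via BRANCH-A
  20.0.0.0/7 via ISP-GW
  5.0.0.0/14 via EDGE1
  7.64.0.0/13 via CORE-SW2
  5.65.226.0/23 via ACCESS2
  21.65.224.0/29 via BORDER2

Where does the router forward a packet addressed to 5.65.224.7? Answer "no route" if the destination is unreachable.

Routes whose prefix contains 5.65.224.7:
  5.64.0.0/10 (5.64.0.0 - 5.127.255.255) -> DIST2
  5.64.0.0/14 (5.64.0.0 - 5.67.255.255) -> CORE
More-specific entries that do NOT match:
  21.65.224.0/29 (21.65.224.0 - 21.65.224.7) does not contain 5.65.224.7
  69.65.224.0/28 (69.65.224.0 - 69.65.224.15) does not contain 5.65.224.7
  5.65.226.0/23 (5.65.226.0 - 5.65.227.255) does not contain 5.65.224.7
  5.69.224.0/20 (5.69.224.0 - 5.69.239.255) does not contain 5.65.224.7
Longest matching prefix is /14 -> next hop CORE.

CORE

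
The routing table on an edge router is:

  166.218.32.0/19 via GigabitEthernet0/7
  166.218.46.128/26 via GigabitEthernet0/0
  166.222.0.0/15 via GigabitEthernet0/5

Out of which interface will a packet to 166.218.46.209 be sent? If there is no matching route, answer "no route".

GigabitEthernet0/7

Routes whose prefix contains 166.218.46.209:
  166.218.32.0/19 (166.218.32.0 - 166.218.63.255) -> GigabitEthernet0/7
More-specific entries that do NOT match:
  166.218.46.128/26 (166.218.46.128 - 166.218.46.191) does not contain 166.218.46.209
Longest matching prefix is /19 -> interface GigabitEthernet0/7.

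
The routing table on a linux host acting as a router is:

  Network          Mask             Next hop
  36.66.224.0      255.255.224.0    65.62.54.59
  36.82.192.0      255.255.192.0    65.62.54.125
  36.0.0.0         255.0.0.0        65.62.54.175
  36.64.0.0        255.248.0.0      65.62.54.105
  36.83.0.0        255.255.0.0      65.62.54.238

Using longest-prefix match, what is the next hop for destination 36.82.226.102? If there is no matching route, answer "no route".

Routes whose prefix contains 36.82.226.102:
  36.0.0.0/8 (36.0.0.0 - 36.255.255.255) -> 65.62.54.175
  36.82.192.0/18 (36.82.192.0 - 36.82.255.255) -> 65.62.54.125
More-specific entries that do NOT match:
  36.66.224.0/19 (36.66.224.0 - 36.66.255.255) does not contain 36.82.226.102
Longest matching prefix is /18 -> next hop 65.62.54.125.

65.62.54.125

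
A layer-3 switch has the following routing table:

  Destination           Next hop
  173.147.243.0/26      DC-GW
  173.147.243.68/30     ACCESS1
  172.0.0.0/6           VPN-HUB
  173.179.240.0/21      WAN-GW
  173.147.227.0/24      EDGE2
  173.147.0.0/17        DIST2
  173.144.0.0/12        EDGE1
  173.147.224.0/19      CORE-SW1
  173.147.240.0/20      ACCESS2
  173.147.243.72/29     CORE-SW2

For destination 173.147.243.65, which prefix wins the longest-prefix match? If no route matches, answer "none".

173.147.240.0/20

Entries matching 173.147.243.65:
  172.0.0.0/6 (172.0.0.0 - 175.255.255.255)
  173.144.0.0/12 (173.144.0.0 - 173.159.255.255)
  173.147.224.0/19 (173.147.224.0 - 173.147.255.255)
  173.147.240.0/20 (173.147.240.0 - 173.147.255.255)
Most specific is 173.147.240.0/20.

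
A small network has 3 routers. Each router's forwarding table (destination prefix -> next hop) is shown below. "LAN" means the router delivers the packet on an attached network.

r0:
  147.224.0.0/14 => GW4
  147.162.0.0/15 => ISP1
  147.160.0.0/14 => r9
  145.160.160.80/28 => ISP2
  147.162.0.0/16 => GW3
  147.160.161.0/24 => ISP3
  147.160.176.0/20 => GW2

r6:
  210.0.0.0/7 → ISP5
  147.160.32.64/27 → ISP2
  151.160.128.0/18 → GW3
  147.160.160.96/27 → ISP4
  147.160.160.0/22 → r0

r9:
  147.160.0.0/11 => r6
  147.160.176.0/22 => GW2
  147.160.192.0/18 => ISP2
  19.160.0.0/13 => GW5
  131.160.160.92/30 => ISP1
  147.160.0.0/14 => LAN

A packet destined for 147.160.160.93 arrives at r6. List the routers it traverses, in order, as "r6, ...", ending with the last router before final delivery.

r6, r0, r9

At r6: longest match for 147.160.160.93 is 147.160.160.0/22 -> r0
At r0: longest match for 147.160.160.93 is 147.160.0.0/14 -> r9
At r9: longest match for 147.160.160.93 is 147.160.0.0/14 -> LAN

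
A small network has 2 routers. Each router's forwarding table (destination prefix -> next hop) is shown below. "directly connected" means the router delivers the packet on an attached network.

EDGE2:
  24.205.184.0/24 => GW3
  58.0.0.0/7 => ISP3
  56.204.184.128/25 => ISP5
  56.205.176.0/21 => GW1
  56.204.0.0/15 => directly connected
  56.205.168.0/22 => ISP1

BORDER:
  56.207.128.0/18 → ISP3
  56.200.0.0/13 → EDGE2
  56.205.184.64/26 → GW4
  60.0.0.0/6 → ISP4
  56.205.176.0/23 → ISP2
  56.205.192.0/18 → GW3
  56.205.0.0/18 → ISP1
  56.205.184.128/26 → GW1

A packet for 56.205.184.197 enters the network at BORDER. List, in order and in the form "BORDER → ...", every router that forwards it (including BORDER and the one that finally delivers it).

At BORDER: longest match for 56.205.184.197 is 56.200.0.0/13 -> EDGE2
At EDGE2: longest match for 56.205.184.197 is 56.204.0.0/15 -> directly connected

BORDER → EDGE2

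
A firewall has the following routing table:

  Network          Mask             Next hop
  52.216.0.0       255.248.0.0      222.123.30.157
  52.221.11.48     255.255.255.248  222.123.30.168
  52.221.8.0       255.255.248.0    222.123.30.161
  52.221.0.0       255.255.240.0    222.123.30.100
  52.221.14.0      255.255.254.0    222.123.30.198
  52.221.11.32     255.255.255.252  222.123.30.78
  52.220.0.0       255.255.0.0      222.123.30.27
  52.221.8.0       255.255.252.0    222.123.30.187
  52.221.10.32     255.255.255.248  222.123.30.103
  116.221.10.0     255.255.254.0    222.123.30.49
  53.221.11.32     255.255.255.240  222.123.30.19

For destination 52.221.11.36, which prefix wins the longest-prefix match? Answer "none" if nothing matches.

Entries matching 52.221.11.36:
  52.216.0.0/13 (52.216.0.0 - 52.223.255.255)
  52.221.0.0/20 (52.221.0.0 - 52.221.15.255)
  52.221.8.0/21 (52.221.8.0 - 52.221.15.255)
  52.221.8.0/22 (52.221.8.0 - 52.221.11.255)
Most specific is 52.221.8.0/22.

52.221.8.0/22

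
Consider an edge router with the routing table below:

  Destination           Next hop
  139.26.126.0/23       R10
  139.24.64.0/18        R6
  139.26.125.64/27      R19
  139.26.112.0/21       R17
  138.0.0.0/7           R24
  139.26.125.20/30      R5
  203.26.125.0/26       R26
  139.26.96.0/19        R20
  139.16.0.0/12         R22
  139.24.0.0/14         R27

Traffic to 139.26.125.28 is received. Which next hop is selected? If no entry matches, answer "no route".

Routes whose prefix contains 139.26.125.28:
  138.0.0.0/7 (138.0.0.0 - 139.255.255.255) -> R24
  139.16.0.0/12 (139.16.0.0 - 139.31.255.255) -> R22
  139.24.0.0/14 (139.24.0.0 - 139.27.255.255) -> R27
  139.26.96.0/19 (139.26.96.0 - 139.26.127.255) -> R20
More-specific entries that do NOT match:
  139.26.125.20/30 (139.26.125.20 - 139.26.125.23) does not contain 139.26.125.28
  139.26.125.64/27 (139.26.125.64 - 139.26.125.95) does not contain 139.26.125.28
  203.26.125.0/26 (203.26.125.0 - 203.26.125.63) does not contain 139.26.125.28
  139.26.126.0/23 (139.26.126.0 - 139.26.127.255) does not contain 139.26.125.28
  139.26.112.0/21 (139.26.112.0 - 139.26.119.255) does not contain 139.26.125.28
Longest matching prefix is /19 -> next hop R20.

R20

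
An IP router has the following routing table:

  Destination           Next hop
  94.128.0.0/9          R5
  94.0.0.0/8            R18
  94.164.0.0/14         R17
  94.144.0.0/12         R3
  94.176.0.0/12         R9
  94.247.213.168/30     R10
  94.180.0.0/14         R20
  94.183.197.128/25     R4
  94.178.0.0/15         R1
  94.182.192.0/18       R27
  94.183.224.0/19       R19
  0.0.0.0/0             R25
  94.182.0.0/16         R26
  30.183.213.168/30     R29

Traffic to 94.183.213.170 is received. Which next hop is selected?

Routes whose prefix contains 94.183.213.170:
  0.0.0.0/0 (default, matches everything) -> R25
  94.0.0.0/8 (94.0.0.0 - 94.255.255.255) -> R18
  94.128.0.0/9 (94.128.0.0 - 94.255.255.255) -> R5
  94.176.0.0/12 (94.176.0.0 - 94.191.255.255) -> R9
  94.180.0.0/14 (94.180.0.0 - 94.183.255.255) -> R20
More-specific entries that do NOT match:
  94.247.213.168/30 (94.247.213.168 - 94.247.213.171) does not contain 94.183.213.170
  30.183.213.168/30 (30.183.213.168 - 30.183.213.171) does not contain 94.183.213.170
  94.183.197.128/25 (94.183.197.128 - 94.183.197.255) does not contain 94.183.213.170
  94.183.224.0/19 (94.183.224.0 - 94.183.255.255) does not contain 94.183.213.170
  94.182.192.0/18 (94.182.192.0 - 94.182.255.255) does not contain 94.183.213.170
  94.182.0.0/16 (94.182.0.0 - 94.182.255.255) does not contain 94.183.213.170
  94.178.0.0/15 (94.178.0.0 - 94.179.255.255) does not contain 94.183.213.170
Longest matching prefix is /14 -> next hop R20.

R20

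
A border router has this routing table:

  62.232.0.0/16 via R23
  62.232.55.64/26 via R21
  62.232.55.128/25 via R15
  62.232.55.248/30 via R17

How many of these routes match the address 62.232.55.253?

2

Prefixes containing 62.232.55.253:
  62.232.0.0/16 (62.232.0.0 - 62.232.255.255)
  62.232.55.128/25 (62.232.55.128 - 62.232.55.255)
Total matching entries: 2.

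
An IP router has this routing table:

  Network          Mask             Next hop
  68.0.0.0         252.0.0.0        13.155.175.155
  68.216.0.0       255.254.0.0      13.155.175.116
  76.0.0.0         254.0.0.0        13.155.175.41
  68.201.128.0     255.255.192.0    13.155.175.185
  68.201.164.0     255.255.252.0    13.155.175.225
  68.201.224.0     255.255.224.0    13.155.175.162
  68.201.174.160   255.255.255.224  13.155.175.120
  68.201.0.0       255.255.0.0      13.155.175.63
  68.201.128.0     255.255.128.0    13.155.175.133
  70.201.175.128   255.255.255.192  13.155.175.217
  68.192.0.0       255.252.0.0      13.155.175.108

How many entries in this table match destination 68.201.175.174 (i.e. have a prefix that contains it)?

Prefixes containing 68.201.175.174:
  68.0.0.0/6 (68.0.0.0 - 71.255.255.255)
  68.201.0.0/16 (68.201.0.0 - 68.201.255.255)
  68.201.128.0/17 (68.201.128.0 - 68.201.255.255)
  68.201.128.0/18 (68.201.128.0 - 68.201.191.255)
Total matching entries: 4.

4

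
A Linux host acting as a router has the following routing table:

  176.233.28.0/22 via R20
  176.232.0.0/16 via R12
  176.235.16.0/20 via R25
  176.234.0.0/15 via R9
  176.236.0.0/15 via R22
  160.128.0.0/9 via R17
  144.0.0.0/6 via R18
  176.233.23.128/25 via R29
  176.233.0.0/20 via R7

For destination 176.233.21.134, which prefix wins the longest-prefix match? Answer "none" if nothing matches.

176.233.21.134 is outside every listed prefix and there is no default route.

none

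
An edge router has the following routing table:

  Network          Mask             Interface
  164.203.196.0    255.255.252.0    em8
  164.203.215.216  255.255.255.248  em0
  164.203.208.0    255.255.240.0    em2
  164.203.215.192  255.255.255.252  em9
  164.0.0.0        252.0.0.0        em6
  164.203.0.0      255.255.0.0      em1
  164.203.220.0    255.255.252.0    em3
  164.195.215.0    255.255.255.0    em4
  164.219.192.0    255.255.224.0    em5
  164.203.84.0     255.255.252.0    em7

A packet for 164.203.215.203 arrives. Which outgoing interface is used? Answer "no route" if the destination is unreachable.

em2

Routes whose prefix contains 164.203.215.203:
  164.0.0.0/6 (164.0.0.0 - 167.255.255.255) -> em6
  164.203.0.0/16 (164.203.0.0 - 164.203.255.255) -> em1
  164.203.208.0/20 (164.203.208.0 - 164.203.223.255) -> em2
More-specific entries that do NOT match:
  164.203.215.192/30 (164.203.215.192 - 164.203.215.195) does not contain 164.203.215.203
  164.203.215.216/29 (164.203.215.216 - 164.203.215.223) does not contain 164.203.215.203
  164.195.215.0/24 (164.195.215.0 - 164.195.215.255) does not contain 164.203.215.203
  164.203.196.0/22 (164.203.196.0 - 164.203.199.255) does not contain 164.203.215.203
  164.203.220.0/22 (164.203.220.0 - 164.203.223.255) does not contain 164.203.215.203
  164.203.84.0/22 (164.203.84.0 - 164.203.87.255) does not contain 164.203.215.203
Longest matching prefix is /20 -> interface em2.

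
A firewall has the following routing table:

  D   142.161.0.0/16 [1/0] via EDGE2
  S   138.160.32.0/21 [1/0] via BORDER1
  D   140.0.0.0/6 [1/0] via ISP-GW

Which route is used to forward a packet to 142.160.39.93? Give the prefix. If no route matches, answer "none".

Entries matching 142.160.39.93:
  140.0.0.0/6 (140.0.0.0 - 143.255.255.255)
Most specific is 140.0.0.0/6.

140.0.0.0/6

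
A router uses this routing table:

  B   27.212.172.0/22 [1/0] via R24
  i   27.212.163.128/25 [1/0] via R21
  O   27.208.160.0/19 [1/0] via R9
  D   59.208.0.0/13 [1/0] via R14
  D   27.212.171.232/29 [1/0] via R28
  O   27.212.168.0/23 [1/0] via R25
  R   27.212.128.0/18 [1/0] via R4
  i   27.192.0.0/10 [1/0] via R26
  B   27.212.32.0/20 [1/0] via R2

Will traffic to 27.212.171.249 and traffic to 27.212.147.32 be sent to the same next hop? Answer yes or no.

yes

27.212.171.249: longest match 27.212.128.0/18 -> R4
27.212.147.32: longest match 27.212.128.0/18 -> R4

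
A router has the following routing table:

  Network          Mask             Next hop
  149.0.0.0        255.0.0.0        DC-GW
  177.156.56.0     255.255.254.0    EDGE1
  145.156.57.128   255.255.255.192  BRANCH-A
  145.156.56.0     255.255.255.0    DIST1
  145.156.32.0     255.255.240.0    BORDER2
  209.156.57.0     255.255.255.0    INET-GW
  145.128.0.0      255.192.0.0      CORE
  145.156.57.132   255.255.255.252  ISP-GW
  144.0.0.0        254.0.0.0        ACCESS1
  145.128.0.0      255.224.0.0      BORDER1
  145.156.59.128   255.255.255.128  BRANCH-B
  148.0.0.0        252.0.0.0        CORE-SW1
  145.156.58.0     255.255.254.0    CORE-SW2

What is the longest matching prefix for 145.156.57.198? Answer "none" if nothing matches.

145.128.0.0/11

Entries matching 145.156.57.198:
  144.0.0.0/7 (144.0.0.0 - 145.255.255.255)
  145.128.0.0/10 (145.128.0.0 - 145.191.255.255)
  145.128.0.0/11 (145.128.0.0 - 145.159.255.255)
Most specific is 145.128.0.0/11.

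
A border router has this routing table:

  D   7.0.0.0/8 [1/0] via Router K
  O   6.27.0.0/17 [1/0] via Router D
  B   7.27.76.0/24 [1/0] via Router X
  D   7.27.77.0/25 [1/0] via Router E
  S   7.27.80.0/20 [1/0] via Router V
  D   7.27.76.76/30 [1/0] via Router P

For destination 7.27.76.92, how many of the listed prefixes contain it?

2

Prefixes containing 7.27.76.92:
  7.0.0.0/8 (7.0.0.0 - 7.255.255.255)
  7.27.76.0/24 (7.27.76.0 - 7.27.76.255)
Total matching entries: 2.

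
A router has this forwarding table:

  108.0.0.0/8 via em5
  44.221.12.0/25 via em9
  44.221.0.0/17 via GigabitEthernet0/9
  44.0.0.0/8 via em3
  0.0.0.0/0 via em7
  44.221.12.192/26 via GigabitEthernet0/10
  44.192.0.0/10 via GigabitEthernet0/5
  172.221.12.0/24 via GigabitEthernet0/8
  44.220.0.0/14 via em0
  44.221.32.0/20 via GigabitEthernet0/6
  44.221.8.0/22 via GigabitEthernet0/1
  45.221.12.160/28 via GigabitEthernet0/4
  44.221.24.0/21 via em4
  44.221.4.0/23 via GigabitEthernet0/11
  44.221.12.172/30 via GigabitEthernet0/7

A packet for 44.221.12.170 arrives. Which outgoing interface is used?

GigabitEthernet0/9

Routes whose prefix contains 44.221.12.170:
  0.0.0.0/0 (default, matches everything) -> em7
  44.0.0.0/8 (44.0.0.0 - 44.255.255.255) -> em3
  44.192.0.0/10 (44.192.0.0 - 44.255.255.255) -> GigabitEthernet0/5
  44.220.0.0/14 (44.220.0.0 - 44.223.255.255) -> em0
  44.221.0.0/17 (44.221.0.0 - 44.221.127.255) -> GigabitEthernet0/9
More-specific entries that do NOT match:
  44.221.12.172/30 (44.221.12.172 - 44.221.12.175) does not contain 44.221.12.170
  45.221.12.160/28 (45.221.12.160 - 45.221.12.175) does not contain 44.221.12.170
  44.221.12.192/26 (44.221.12.192 - 44.221.12.255) does not contain 44.221.12.170
  44.221.12.0/25 (44.221.12.0 - 44.221.12.127) does not contain 44.221.12.170
  172.221.12.0/24 (172.221.12.0 - 172.221.12.255) does not contain 44.221.12.170
  44.221.4.0/23 (44.221.4.0 - 44.221.5.255) does not contain 44.221.12.170
  44.221.8.0/22 (44.221.8.0 - 44.221.11.255) does not contain 44.221.12.170
  44.221.24.0/21 (44.221.24.0 - 44.221.31.255) does not contain 44.221.12.170
  44.221.32.0/20 (44.221.32.0 - 44.221.47.255) does not contain 44.221.12.170
Longest matching prefix is /17 -> interface GigabitEthernet0/9.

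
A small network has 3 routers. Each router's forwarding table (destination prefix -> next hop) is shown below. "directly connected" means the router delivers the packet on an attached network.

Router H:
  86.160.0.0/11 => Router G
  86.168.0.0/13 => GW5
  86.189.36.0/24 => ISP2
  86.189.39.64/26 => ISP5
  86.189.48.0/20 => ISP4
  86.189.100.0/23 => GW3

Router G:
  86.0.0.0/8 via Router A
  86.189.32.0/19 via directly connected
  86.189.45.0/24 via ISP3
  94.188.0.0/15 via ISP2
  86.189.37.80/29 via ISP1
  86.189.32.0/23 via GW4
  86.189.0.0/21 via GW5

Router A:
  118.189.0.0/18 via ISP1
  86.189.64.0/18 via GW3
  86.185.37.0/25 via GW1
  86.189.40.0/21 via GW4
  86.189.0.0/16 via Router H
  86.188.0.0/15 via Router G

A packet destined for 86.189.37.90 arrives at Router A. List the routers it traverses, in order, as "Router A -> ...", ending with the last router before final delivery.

Router A -> Router H -> Router G

At Router A: longest match for 86.189.37.90 is 86.189.0.0/16 -> Router H
At Router H: longest match for 86.189.37.90 is 86.160.0.0/11 -> Router G
At Router G: longest match for 86.189.37.90 is 86.189.32.0/19 -> directly connected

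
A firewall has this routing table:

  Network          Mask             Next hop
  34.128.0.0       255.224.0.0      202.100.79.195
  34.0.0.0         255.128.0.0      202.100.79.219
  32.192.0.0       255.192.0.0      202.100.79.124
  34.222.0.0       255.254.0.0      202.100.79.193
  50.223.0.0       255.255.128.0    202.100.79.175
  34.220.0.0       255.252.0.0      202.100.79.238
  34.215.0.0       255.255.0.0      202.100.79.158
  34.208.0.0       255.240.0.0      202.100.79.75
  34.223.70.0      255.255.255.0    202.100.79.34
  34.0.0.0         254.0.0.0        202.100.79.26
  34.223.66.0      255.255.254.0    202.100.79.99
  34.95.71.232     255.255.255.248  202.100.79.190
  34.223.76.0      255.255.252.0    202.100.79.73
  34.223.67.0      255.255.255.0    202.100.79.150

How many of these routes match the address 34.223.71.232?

Prefixes containing 34.223.71.232:
  34.0.0.0/7 (34.0.0.0 - 35.255.255.255)
  34.208.0.0/12 (34.208.0.0 - 34.223.255.255)
  34.220.0.0/14 (34.220.0.0 - 34.223.255.255)
  34.222.0.0/15 (34.222.0.0 - 34.223.255.255)
Total matching entries: 4.

4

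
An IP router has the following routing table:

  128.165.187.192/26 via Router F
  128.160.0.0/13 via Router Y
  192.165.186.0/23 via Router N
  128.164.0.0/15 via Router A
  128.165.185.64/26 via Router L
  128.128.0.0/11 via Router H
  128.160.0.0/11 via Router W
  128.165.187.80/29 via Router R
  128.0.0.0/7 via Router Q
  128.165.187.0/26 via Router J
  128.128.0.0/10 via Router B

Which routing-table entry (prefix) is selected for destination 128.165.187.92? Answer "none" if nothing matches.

Entries matching 128.165.187.92:
  128.0.0.0/7 (128.0.0.0 - 129.255.255.255)
  128.128.0.0/10 (128.128.0.0 - 128.191.255.255)
  128.160.0.0/11 (128.160.0.0 - 128.191.255.255)
  128.160.0.0/13 (128.160.0.0 - 128.167.255.255)
  128.164.0.0/15 (128.164.0.0 - 128.165.255.255)
Most specific is 128.164.0.0/15.

128.164.0.0/15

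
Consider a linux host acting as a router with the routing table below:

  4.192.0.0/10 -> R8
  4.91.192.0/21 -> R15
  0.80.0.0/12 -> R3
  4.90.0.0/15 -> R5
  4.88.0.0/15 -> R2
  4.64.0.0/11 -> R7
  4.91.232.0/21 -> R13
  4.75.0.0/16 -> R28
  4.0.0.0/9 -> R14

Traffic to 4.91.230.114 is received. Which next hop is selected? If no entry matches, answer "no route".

R5

Routes whose prefix contains 4.91.230.114:
  4.0.0.0/9 (4.0.0.0 - 4.127.255.255) -> R14
  4.64.0.0/11 (4.64.0.0 - 4.95.255.255) -> R7
  4.90.0.0/15 (4.90.0.0 - 4.91.255.255) -> R5
More-specific entries that do NOT match:
  4.91.192.0/21 (4.91.192.0 - 4.91.199.255) does not contain 4.91.230.114
  4.91.232.0/21 (4.91.232.0 - 4.91.239.255) does not contain 4.91.230.114
  4.75.0.0/16 (4.75.0.0 - 4.75.255.255) does not contain 4.91.230.114
Longest matching prefix is /15 -> next hop R5.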